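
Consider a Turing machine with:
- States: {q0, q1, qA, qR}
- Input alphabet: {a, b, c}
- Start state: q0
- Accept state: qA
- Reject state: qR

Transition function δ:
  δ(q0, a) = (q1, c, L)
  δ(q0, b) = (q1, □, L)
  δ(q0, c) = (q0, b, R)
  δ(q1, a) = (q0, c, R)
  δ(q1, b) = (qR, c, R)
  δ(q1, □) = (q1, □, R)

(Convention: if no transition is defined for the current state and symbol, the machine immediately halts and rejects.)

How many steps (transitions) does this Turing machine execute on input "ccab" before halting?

Execution trace:
Initial: [q0]ccab
Step 1: δ(q0, c) = (q0, b, R) → b[q0]cab
Step 2: δ(q0, c) = (q0, b, R) → bb[q0]ab
Step 3: δ(q0, a) = (q1, c, L) → b[q1]bcb
Step 4: δ(q1, b) = (qR, c, R) → bc[qR]cb

The machine reaches the reject state qR and halts.

The machine executed 4 steps before halting.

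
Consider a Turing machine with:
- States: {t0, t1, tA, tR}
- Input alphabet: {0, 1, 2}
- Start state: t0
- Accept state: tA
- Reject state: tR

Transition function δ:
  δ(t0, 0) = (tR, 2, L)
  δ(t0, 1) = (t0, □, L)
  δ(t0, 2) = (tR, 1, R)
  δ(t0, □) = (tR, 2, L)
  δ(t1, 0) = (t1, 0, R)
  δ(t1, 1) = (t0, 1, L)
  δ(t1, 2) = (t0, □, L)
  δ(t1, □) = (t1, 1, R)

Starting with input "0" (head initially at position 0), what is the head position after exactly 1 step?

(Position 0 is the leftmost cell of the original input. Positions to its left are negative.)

Execution trace (head position shown):
Step 0: [t0]0  (head at position 0)
Step 1: move left → [tR]□2  (head at position -1)

After 1 step, the head is at position -1.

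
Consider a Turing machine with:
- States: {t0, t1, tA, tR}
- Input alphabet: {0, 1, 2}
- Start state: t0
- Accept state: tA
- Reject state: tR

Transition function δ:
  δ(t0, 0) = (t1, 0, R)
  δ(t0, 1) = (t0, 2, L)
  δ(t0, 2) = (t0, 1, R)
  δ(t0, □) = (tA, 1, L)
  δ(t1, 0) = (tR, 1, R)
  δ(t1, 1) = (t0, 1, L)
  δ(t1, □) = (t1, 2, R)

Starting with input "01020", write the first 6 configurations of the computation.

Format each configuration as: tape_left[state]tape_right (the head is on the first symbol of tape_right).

Transitions applied:
Step 1: δ(t0, 0) = (t1, 0, R)
Step 2: δ(t1, 1) = (t0, 1, L)
Step 3: δ(t0, 0) = (t1, 0, R)
Step 4: δ(t1, 1) = (t0, 1, L)
Step 5: δ(t0, 0) = (t1, 0, R)

The first 6 configurations are:
[t0]01020 ⊢ 0[t1]1020 ⊢ [t0]01020 ⊢ 0[t1]1020 ⊢ [t0]01020 ⊢ 0[t1]1020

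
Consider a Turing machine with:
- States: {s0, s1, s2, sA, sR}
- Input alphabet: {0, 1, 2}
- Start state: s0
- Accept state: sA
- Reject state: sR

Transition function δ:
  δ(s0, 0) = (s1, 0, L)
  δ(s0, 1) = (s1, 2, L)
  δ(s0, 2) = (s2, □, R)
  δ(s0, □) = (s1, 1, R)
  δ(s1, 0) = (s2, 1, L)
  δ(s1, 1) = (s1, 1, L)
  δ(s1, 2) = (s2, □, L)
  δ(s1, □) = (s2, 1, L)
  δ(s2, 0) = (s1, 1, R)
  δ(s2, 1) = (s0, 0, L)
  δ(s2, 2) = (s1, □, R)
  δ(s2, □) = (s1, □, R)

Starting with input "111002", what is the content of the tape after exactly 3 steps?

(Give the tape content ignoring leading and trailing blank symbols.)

Execution trace:
Initial: [s0]111002
Step 1: δ(s0, 1) = (s1, 2, L) → [s1]□211002
Step 2: δ(s1, □) = (s2, 1, L) → [s2]□1211002
Step 3: δ(s2, □) = (s1, □, R) → □[s1]1211002

After 3 steps, the tape (ignoring leading/trailing blanks) is: 1211002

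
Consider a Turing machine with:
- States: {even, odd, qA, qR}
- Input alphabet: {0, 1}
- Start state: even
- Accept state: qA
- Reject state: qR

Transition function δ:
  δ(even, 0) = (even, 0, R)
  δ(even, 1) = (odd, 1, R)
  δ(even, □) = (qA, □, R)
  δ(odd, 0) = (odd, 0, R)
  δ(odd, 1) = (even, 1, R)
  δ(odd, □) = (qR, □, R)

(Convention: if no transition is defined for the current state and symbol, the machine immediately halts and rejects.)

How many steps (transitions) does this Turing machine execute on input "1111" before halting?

Execution trace:
Initial: [even]1111
Step 1: δ(even, 1) = (odd, 1, R) → 1[odd]111
Step 2: δ(odd, 1) = (even, 1, R) → 11[even]11
Step 3: δ(even, 1) = (odd, 1, R) → 111[odd]1
Step 4: δ(odd, 1) = (even, 1, R) → 1111[even]□
Step 5: δ(even, □) = (qA, □, R) → 1111□[qA]□

The machine reaches the accept state qA and halts.

The machine executed 5 steps before halting.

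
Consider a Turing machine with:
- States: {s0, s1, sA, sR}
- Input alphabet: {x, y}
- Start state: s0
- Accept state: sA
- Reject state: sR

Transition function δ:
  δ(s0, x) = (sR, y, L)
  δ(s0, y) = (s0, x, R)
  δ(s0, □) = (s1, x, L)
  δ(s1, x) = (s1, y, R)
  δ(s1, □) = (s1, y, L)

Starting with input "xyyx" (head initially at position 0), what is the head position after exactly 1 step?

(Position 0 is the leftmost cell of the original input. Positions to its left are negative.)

Execution trace (head position shown):
Step 0: [s0]xyyx  (head at position 0)
Step 1: move left → [sR]□yyyx  (head at position -1)

After 1 step, the head is at position -1.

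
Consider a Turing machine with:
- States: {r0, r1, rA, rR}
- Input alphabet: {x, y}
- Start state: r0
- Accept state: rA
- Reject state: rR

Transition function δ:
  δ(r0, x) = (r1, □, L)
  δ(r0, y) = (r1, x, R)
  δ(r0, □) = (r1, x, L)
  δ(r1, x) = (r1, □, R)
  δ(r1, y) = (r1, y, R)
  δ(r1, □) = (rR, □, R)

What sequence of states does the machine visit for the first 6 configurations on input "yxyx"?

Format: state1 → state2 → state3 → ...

Execution trace:
Initial: [r0]yxyx
Step 1: δ(r0, y) = (r1, x, R) → x[r1]xyx
Step 2: δ(r1, x) = (r1, □, R) → x□[r1]yx
Step 3: δ(r1, y) = (r1, y, R) → x□y[r1]x
Step 4: δ(r1, x) = (r1, □, R) → x□y□[r1]□
Step 5: δ(r1, □) = (rR, □, R) → x□y□□[rR]□

The machine reaches the reject state rR and halts.

State sequence: r0 → r1 → r1 → r1 → r1 → rR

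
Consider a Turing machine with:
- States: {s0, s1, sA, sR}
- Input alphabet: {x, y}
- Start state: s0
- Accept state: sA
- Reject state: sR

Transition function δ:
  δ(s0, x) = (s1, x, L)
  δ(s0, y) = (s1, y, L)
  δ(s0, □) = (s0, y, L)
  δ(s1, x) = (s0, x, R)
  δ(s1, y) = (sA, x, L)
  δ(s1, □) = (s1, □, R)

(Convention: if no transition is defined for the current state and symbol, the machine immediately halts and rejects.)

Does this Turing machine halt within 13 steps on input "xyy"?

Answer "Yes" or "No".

Execution trace:
Initial: [s0]xyy
Step 1: δ(s0, x) = (s1, x, L) → [s1]□xyy
Step 2: δ(s1, □) = (s1, □, R) → □[s1]xyy
Step 3: δ(s1, x) = (s0, x, R) → □x[s0]yy
Step 4: δ(s0, y) = (s1, y, L) → □[s1]xyy
Step 5: δ(s1, x) = (s0, x, R) → □x[s0]yy
Step 6: δ(s0, y) = (s1, y, L) → □[s1]xyy
Step 7: δ(s1, x) = (s0, x, R) → □x[s0]yy
Step 8: δ(s0, y) = (s1, y, L) → □[s1]xyy
Step 9: δ(s1, x) = (s0, x, R) → □x[s0]yy
Step 10: δ(s0, y) = (s1, y, L) → □[s1]xyy
Step 11: δ(s1, x) = (s0, x, R) → □x[s0]yy
Step 12: δ(s0, y) = (s1, y, L) → □[s1]xyy
Step 13: δ(s1, x) = (s0, x, R) → □x[s0]yy

The machine has not reached a halting state after 13 steps.
The machine did not halt within the 13-step bound.

Answer: No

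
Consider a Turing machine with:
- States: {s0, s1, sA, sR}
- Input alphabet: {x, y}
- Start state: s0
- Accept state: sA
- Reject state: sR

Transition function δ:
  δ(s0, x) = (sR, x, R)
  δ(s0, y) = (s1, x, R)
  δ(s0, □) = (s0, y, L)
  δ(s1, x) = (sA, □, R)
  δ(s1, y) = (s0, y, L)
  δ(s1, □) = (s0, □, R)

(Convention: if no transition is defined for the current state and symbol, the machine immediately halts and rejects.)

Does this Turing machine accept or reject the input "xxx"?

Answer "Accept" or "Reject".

Execution trace:
Initial: [s0]xxx
Step 1: δ(s0, x) = (sR, x, R) → x[sR]xx

The machine reaches the reject state sR and halts.

Answer: Reject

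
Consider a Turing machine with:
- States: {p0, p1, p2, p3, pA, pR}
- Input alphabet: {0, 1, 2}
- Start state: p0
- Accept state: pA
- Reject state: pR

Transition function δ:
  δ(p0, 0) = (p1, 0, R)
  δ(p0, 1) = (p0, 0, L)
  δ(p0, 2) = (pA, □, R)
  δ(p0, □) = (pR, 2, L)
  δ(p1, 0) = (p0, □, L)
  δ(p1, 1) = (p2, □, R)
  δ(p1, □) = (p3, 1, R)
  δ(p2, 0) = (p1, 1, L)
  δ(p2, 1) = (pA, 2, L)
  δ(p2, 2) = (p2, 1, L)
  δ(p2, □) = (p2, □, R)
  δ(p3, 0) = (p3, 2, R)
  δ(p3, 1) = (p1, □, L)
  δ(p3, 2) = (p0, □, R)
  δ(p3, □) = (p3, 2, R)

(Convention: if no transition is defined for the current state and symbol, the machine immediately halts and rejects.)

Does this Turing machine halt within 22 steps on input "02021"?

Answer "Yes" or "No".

Execution trace:
Initial: [p0]02021
Step 1: δ(p0, 0) = (p1, 0, R) → 0[p1]2021

No transition is defined for δ(p1, 2). By convention the machine halts and rejects.
The machine halted after 1 step (within the 22-step bound).

Answer: Yes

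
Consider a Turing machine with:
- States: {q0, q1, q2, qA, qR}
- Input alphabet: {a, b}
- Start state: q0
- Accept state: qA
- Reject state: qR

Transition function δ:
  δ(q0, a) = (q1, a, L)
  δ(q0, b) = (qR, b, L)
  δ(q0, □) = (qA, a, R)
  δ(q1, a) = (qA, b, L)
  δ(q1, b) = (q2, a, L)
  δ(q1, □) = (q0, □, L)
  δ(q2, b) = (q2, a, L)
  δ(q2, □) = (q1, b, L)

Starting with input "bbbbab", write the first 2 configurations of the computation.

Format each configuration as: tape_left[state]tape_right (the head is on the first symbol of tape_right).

Transitions applied:
Step 1: δ(q0, b) = (qR, b, L)

The first 2 configurations are:
[q0]bbbbab ⊢ [qR]□bbbbab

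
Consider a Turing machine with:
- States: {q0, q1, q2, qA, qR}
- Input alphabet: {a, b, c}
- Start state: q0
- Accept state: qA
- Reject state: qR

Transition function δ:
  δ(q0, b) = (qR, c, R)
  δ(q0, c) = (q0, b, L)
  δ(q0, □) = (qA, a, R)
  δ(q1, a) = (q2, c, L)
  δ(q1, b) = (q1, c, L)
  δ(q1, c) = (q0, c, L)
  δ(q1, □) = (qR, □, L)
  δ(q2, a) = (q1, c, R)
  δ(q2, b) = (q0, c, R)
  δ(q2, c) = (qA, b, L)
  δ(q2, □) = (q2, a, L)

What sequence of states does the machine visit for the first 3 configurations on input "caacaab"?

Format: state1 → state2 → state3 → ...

Execution trace:
Initial: [q0]caacaab
Step 1: δ(q0, c) = (q0, b, L) → [q0]□baacaab
Step 2: δ(q0, □) = (qA, a, R) → a[qA]baacaab

The machine reaches the accept state qA and halts.

State sequence: q0 → q0 → qA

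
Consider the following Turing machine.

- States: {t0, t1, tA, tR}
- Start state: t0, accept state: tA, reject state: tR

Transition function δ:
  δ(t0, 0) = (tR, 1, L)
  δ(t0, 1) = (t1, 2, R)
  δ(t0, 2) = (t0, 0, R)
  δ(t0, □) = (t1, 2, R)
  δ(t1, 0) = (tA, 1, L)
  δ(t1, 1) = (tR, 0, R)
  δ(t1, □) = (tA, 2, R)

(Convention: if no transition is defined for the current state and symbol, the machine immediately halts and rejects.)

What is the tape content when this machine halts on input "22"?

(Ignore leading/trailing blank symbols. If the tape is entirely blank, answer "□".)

Execution trace:
Initial: [t0]22
Step 1: δ(t0, 2) = (t0, 0, R) → 0[t0]2
Step 2: δ(t0, 2) = (t0, 0, R) → 00[t0]□
Step 3: δ(t0, □) = (t1, 2, R) → 002[t1]□
Step 4: δ(t1, □) = (tA, 2, R) → 0022[tA]□

The machine reaches the accept state tA and halts.

Final tape (ignoring leading/trailing blanks): 0022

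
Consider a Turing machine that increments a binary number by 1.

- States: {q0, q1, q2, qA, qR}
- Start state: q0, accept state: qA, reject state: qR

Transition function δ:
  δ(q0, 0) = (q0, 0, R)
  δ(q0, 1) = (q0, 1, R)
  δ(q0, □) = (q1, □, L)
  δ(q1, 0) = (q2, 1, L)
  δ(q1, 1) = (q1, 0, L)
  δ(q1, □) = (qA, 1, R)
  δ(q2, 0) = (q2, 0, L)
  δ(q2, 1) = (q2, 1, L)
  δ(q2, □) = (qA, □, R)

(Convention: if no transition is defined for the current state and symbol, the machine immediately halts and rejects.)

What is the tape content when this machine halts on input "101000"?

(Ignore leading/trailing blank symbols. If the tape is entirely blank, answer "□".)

Execution trace:
Initial: [q0]101000
Step 1: δ(q0, 1) = (q0, 1, R) → 1[q0]01000
Step 2: δ(q0, 0) = (q0, 0, R) → 10[q0]1000
Step 3: δ(q0, 1) = (q0, 1, R) → 101[q0]000
Step 4: δ(q0, 0) = (q0, 0, R) → 1010[q0]00
Step 5: δ(q0, 0) = (q0, 0, R) → 10100[q0]0
Step 6: δ(q0, 0) = (q0, 0, R) → 101000[q0]□
Step 7: δ(q0, □) = (q1, □, L) → 10100[q1]0□
Step 8: δ(q1, 0) = (q2, 1, L) → 1010[q2]01□
Step 9: δ(q2, 0) = (q2, 0, L) → 101[q2]001□
Step 10: δ(q2, 0) = (q2, 0, L) → 10[q2]1001□
Step 11: δ(q2, 1) = (q2, 1, L) → 1[q2]01001□
Step 12: δ(q2, 0) = (q2, 0, L) → [q2]101001□
Step 13: δ(q2, 1) = (q2, 1, L) → [q2]□101001□
Step 14: δ(q2, □) = (qA, □, R) → □[qA]101001□

The machine reaches the accept state qA and halts.

Final tape (ignoring leading/trailing blanks): 101001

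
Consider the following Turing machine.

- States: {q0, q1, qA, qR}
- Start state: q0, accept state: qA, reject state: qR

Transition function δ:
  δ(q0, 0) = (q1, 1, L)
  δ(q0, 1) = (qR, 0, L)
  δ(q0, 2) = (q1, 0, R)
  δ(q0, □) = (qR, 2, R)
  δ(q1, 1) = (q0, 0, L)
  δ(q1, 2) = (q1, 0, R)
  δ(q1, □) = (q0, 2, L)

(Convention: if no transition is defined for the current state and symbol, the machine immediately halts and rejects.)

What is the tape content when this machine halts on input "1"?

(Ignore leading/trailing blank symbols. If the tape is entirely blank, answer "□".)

Execution trace:
Initial: [q0]1
Step 1: δ(q0, 1) = (qR, 0, L) → [qR]□0

The machine reaches the reject state qR and halts.

Final tape (ignoring leading/trailing blanks): 0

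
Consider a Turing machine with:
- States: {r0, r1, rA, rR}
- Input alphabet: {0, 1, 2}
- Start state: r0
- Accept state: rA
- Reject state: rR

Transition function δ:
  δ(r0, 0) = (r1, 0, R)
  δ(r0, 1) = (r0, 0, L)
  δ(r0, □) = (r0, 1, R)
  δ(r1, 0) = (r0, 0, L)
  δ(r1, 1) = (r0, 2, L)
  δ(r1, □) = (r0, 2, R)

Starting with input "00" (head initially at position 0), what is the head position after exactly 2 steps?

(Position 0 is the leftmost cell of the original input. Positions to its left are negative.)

Execution trace (head position shown):
Step 0: [r0]00  (head at position 0)
Step 1: move right → 0[r1]0  (head at position 1)
Step 2: move left → [r0]00  (head at position 0)

After 2 steps, the head is at position 0.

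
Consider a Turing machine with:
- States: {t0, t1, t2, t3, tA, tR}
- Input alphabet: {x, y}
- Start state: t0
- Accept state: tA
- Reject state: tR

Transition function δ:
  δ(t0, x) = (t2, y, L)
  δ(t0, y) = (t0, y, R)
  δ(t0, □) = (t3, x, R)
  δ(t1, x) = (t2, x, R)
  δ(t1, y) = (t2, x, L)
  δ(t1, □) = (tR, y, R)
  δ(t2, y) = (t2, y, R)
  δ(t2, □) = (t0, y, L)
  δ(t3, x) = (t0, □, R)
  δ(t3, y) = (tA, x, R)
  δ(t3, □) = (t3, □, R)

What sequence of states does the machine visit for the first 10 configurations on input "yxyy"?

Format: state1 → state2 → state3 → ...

Execution trace:
Initial: [t0]yxyy
Step 1: δ(t0, y) = (t0, y, R) → y[t0]xyy
Step 2: δ(t0, x) = (t2, y, L) → [t2]yyyy
Step 3: δ(t2, y) = (t2, y, R) → y[t2]yyy
Step 4: δ(t2, y) = (t2, y, R) → yy[t2]yy
Step 5: δ(t2, y) = (t2, y, R) → yyy[t2]y
Step 6: δ(t2, y) = (t2, y, R) → yyyy[t2]□
Step 7: δ(t2, □) = (t0, y, L) → yyy[t0]yy
Step 8: δ(t0, y) = (t0, y, R) → yyyy[t0]y
Step 9: δ(t0, y) = (t0, y, R) → yyyyy[t0]□

State sequence: t0 → t0 → t2 → t2 → t2 → t2 → t2 → t0 → t0 → t0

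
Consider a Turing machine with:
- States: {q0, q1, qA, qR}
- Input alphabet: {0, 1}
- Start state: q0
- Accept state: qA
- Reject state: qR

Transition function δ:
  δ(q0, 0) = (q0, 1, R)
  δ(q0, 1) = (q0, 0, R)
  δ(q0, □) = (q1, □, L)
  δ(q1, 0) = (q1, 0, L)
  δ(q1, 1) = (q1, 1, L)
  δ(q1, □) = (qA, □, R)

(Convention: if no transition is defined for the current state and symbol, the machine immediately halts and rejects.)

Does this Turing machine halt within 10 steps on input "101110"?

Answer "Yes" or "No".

Execution trace:
Initial: [q0]101110
Step 1: δ(q0, 1) = (q0, 0, R) → 0[q0]01110
Step 2: δ(q0, 0) = (q0, 1, R) → 01[q0]1110
Step 3: δ(q0, 1) = (q0, 0, R) → 010[q0]110
Step 4: δ(q0, 1) = (q0, 0, R) → 0100[q0]10
Step 5: δ(q0, 1) = (q0, 0, R) → 01000[q0]0
Step 6: δ(q0, 0) = (q0, 1, R) → 010001[q0]□
Step 7: δ(q0, □) = (q1, □, L) → 01000[q1]1□
Step 8: δ(q1, 1) = (q1, 1, L) → 0100[q1]01□
Step 9: δ(q1, 0) = (q1, 0, L) → 010[q1]001□
Step 10: δ(q1, 0) = (q1, 0, L) → 01[q1]0001□

The machine has not reached a halting state after 10 steps.
The machine did not halt within the 10-step bound.

Answer: No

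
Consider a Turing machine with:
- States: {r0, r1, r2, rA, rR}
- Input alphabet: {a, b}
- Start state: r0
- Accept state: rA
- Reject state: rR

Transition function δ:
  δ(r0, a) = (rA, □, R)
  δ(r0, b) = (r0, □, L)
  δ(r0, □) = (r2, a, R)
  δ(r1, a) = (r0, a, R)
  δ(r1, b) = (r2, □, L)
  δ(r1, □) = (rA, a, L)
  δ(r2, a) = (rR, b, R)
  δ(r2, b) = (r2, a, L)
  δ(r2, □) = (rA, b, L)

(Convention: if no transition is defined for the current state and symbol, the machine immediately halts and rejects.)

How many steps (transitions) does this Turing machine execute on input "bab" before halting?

Execution trace:
Initial: [r0]bab
Step 1: δ(r0, b) = (r0, □, L) → [r0]□□ab
Step 2: δ(r0, □) = (r2, a, R) → a[r2]□ab
Step 3: δ(r2, □) = (rA, b, L) → [rA]abab

The machine reaches the accept state rA and halts.

The machine executed 3 steps before halting.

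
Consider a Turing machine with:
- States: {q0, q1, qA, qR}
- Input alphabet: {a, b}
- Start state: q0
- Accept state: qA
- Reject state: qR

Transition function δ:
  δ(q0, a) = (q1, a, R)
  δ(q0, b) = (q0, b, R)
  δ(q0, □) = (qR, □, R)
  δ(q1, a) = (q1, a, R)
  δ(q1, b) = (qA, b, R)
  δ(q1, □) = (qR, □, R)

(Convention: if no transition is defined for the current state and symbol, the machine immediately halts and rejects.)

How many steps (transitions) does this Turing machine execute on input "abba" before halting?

Execution trace:
Initial: [q0]abba
Step 1: δ(q0, a) = (q1, a, R) → a[q1]bba
Step 2: δ(q1, b) = (qA, b, R) → ab[qA]ba

The machine reaches the accept state qA and halts.

The machine executed 2 steps before halting.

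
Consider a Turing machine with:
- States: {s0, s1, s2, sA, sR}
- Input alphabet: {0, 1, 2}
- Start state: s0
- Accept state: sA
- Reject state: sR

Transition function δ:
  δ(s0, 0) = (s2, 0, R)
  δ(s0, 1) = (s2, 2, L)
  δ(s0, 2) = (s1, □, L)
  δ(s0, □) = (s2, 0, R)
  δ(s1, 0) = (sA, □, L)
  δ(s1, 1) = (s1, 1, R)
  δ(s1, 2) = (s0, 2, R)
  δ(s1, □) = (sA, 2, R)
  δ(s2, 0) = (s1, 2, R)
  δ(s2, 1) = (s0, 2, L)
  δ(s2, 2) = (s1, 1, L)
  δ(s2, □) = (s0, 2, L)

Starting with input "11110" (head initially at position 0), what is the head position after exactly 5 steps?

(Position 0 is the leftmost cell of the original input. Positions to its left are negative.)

Execution trace (head position shown):
Step 0: [s0]11110  (head at position 0)
Step 1: move left → [s2]□21110  (head at position -1)
Step 2: move left → [s0]□221110  (head at position -2)
Step 3: move right → 0[s2]221110  (head at position -1)
Step 4: move left → [s1]0121110  (head at position -2)
Step 5: move left → [sA]□□121110  (head at position -3)

After 5 steps, the head is at position -3.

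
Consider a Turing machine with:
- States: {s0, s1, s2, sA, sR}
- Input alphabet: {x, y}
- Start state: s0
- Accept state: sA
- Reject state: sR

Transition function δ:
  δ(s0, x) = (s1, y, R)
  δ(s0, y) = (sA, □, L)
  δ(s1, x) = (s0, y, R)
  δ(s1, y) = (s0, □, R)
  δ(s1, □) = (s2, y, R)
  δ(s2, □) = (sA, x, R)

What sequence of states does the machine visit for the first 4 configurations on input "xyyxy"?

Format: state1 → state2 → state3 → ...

Execution trace:
Initial: [s0]xyyxy
Step 1: δ(s0, x) = (s1, y, R) → y[s1]yyxy
Step 2: δ(s1, y) = (s0, □, R) → y□[s0]yxy
Step 3: δ(s0, y) = (sA, □, L) → y[sA]□□xy

The machine reaches the accept state sA and halts.

State sequence: s0 → s1 → s0 → sA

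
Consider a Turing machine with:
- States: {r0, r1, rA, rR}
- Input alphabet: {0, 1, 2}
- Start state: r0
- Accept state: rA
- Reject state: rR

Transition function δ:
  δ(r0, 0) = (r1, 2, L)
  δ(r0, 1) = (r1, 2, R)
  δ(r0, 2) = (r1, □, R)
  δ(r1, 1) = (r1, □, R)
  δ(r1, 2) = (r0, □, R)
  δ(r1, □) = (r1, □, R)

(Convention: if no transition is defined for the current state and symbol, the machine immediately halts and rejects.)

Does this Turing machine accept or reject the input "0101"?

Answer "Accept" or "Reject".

Execution trace:
Initial: [r0]0101
Step 1: δ(r0, 0) = (r1, 2, L) → [r1]□2101
Step 2: δ(r1, □) = (r1, □, R) → □[r1]2101
Step 3: δ(r1, 2) = (r0, □, R) → □□[r0]101
Step 4: δ(r0, 1) = (r1, 2, R) → □□2[r1]01

No transition is defined for δ(r1, 0). By convention the machine halts and rejects.

Answer: Reject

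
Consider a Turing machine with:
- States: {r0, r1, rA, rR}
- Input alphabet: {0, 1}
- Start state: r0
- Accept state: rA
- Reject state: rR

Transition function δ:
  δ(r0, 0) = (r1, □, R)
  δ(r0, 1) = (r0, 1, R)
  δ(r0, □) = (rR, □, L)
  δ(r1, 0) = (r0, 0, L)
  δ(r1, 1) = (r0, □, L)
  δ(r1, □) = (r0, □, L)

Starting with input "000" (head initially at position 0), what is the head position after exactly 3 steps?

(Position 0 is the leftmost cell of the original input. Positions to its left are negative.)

Execution trace (head position shown):
Step 0: [r0]000  (head at position 0)
Step 1: move right → □[r1]00  (head at position 1)
Step 2: move left → [r0]□00  (head at position 0)
Step 3: move left → [rR]□□00  (head at position -1)

After 3 steps, the head is at position -1.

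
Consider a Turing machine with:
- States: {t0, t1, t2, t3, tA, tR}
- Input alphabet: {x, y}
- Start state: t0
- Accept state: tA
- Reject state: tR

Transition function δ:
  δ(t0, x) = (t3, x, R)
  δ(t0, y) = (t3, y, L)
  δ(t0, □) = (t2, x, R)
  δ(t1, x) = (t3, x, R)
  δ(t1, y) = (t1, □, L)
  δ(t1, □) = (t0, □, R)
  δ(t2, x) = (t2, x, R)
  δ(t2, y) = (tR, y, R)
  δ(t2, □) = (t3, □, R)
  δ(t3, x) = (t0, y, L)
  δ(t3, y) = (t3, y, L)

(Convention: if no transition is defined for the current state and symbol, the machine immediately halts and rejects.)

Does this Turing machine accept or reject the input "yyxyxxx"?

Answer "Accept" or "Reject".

Execution trace:
Initial: [t0]yyxyxxx
Step 1: δ(t0, y) = (t3, y, L) → [t3]□yyxyxxx

No transition is defined for δ(t3, □). By convention the machine halts and rejects.

Answer: Reject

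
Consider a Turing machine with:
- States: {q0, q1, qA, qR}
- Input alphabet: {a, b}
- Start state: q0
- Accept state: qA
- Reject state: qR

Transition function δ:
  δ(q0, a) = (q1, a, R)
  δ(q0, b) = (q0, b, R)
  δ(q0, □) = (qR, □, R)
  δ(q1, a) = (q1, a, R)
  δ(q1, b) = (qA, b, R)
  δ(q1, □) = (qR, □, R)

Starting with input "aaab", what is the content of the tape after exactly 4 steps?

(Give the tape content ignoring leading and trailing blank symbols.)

Execution trace:
Initial: [q0]aaab
Step 1: δ(q0, a) = (q1, a, R) → a[q1]aab
Step 2: δ(q1, a) = (q1, a, R) → aa[q1]ab
Step 3: δ(q1, a) = (q1, a, R) → aaa[q1]b
Step 4: δ(q1, b) = (qA, b, R) → aaab[qA]□

The machine reaches the accept state qA and halts.

After 4 steps, the tape (ignoring leading/trailing blanks) is: aaab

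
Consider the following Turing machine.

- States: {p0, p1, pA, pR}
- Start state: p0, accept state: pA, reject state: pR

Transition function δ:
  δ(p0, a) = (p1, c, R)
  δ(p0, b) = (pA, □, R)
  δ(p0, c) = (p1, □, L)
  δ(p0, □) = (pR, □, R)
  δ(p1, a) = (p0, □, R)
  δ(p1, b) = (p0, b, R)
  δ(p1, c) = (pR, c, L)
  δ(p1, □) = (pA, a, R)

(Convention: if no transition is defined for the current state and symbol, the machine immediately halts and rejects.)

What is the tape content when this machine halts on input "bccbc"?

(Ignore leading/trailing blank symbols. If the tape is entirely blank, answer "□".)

Execution trace:
Initial: [p0]bccbc
Step 1: δ(p0, b) = (pA, □, R) → □[pA]ccbc

The machine reaches the accept state pA and halts.

Final tape (ignoring leading/trailing blanks): ccbc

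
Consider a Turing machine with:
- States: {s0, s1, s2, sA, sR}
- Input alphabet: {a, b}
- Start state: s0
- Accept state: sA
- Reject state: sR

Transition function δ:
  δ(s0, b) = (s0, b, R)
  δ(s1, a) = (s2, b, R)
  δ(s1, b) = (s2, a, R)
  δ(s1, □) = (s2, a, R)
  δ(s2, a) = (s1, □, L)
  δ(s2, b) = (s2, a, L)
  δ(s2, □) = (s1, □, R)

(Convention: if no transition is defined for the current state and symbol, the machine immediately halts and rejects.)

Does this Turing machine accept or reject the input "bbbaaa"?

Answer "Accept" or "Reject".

Execution trace:
Initial: [s0]bbbaaa
Step 1: δ(s0, b) = (s0, b, R) → b[s0]bbaaa
Step 2: δ(s0, b) = (s0, b, R) → bb[s0]baaa
Step 3: δ(s0, b) = (s0, b, R) → bbb[s0]aaa

No transition is defined for δ(s0, a). By convention the machine halts and rejects.

Answer: Reject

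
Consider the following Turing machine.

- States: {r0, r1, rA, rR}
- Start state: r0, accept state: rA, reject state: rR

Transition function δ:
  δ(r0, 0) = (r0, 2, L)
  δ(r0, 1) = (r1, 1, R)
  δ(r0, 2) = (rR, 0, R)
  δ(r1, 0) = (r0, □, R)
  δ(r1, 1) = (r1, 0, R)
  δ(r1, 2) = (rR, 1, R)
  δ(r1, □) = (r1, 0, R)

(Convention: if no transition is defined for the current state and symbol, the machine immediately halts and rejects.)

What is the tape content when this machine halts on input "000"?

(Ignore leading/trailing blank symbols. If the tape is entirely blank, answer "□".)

Execution trace:
Initial: [r0]000
Step 1: δ(r0, 0) = (r0, 2, L) → [r0]□200

No transition is defined for δ(r0, □). By convention the machine halts and rejects.

Final tape (ignoring leading/trailing blanks): 200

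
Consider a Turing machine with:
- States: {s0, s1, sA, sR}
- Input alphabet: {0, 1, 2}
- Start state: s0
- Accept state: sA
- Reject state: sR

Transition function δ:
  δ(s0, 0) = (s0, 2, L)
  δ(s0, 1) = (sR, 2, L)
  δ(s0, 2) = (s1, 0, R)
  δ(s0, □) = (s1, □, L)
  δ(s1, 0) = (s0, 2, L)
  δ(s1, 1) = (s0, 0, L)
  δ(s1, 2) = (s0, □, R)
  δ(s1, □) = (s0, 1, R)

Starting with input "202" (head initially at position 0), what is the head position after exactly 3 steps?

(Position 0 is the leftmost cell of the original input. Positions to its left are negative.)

Execution trace (head position shown):
Step 0: [s0]202  (head at position 0)
Step 1: move right → 0[s1]02  (head at position 1)
Step 2: move left → [s0]022  (head at position 0)
Step 3: move left → [s0]□222  (head at position -1)

After 3 steps, the head is at position -1.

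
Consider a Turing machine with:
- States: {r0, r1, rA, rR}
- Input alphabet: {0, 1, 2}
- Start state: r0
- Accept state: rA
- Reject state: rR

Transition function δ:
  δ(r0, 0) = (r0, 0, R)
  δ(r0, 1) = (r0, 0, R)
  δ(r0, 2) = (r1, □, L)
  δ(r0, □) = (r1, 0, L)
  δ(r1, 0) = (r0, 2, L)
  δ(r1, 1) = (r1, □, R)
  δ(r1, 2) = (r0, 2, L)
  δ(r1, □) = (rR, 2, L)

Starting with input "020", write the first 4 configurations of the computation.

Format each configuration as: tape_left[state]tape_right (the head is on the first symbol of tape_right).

Transitions applied:
Step 1: δ(r0, 0) = (r0, 0, R)
Step 2: δ(r0, 2) = (r1, □, L)
Step 3: δ(r1, 0) = (r0, 2, L)

The first 4 configurations are:
[r0]020 ⊢ 0[r0]20 ⊢ [r1]0□0 ⊢ [r0]□2□0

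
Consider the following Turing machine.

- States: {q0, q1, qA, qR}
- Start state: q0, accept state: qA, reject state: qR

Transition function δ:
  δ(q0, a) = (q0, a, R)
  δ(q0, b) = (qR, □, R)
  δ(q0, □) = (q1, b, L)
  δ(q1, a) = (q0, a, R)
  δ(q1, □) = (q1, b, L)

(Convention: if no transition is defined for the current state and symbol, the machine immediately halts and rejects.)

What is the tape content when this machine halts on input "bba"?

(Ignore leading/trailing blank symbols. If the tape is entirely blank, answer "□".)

Execution trace:
Initial: [q0]bba
Step 1: δ(q0, b) = (qR, □, R) → □[qR]ba

The machine reaches the reject state qR and halts.

Final tape (ignoring leading/trailing blanks): ba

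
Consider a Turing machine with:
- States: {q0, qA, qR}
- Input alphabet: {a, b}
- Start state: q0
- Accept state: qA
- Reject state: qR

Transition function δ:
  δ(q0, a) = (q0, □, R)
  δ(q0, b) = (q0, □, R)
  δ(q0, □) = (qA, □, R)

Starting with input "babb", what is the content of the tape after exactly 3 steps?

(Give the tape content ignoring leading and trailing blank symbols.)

Execution trace:
Initial: [q0]babb
Step 1: δ(q0, b) = (q0, □, R) → □[q0]abb
Step 2: δ(q0, a) = (q0, □, R) → □□[q0]bb
Step 3: δ(q0, b) = (q0, □, R) → □□□[q0]b

After 3 steps, the tape (ignoring leading/trailing blanks) is: b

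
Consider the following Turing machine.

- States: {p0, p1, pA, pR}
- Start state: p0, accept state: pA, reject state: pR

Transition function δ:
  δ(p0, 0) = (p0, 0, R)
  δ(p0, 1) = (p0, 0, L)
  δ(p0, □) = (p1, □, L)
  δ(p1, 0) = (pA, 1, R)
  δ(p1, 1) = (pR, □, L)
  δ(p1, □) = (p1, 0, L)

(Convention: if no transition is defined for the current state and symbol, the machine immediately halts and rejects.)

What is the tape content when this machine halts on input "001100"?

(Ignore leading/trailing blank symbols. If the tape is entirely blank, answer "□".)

Execution trace:
Initial: [p0]001100
Step 1: δ(p0, 0) = (p0, 0, R) → 0[p0]01100
Step 2: δ(p0, 0) = (p0, 0, R) → 00[p0]1100
Step 3: δ(p0, 1) = (p0, 0, L) → 0[p0]00100
Step 4: δ(p0, 0) = (p0, 0, R) → 00[p0]0100
Step 5: δ(p0, 0) = (p0, 0, R) → 000[p0]100
Step 6: δ(p0, 1) = (p0, 0, L) → 00[p0]0000
Step 7: δ(p0, 0) = (p0, 0, R) → 000[p0]000
Step 8: δ(p0, 0) = (p0, 0, R) → 0000[p0]00
Step 9: δ(p0, 0) = (p0, 0, R) → 00000[p0]0
Step 10: δ(p0, 0) = (p0, 0, R) → 000000[p0]□
Step 11: δ(p0, □) = (p1, □, L) → 00000[p1]0□
Step 12: δ(p1, 0) = (pA, 1, R) → 000001[pA]□

The machine reaches the accept state pA and halts.

Final tape (ignoring leading/trailing blanks): 000001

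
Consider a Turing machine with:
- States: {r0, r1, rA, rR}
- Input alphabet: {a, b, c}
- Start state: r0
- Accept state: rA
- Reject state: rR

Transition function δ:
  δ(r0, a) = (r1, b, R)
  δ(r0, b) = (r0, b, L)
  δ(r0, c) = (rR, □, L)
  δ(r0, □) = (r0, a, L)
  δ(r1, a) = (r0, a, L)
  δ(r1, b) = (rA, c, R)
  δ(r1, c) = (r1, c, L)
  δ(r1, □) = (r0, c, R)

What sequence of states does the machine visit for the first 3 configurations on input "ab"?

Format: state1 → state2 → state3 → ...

Execution trace:
Initial: [r0]ab
Step 1: δ(r0, a) = (r1, b, R) → b[r1]b
Step 2: δ(r1, b) = (rA, c, R) → bc[rA]□

The machine reaches the accept state rA and halts.

State sequence: r0 → r1 → rA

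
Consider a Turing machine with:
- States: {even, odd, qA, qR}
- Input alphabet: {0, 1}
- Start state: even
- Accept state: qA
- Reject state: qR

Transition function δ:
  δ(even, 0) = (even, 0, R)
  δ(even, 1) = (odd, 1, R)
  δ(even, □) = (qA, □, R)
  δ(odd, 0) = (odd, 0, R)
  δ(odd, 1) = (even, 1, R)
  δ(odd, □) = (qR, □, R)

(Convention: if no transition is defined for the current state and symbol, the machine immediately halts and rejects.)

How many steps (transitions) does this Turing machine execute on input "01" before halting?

Execution trace:
Initial: [even]01
Step 1: δ(even, 0) = (even, 0, R) → 0[even]1
Step 2: δ(even, 1) = (odd, 1, R) → 01[odd]□
Step 3: δ(odd, □) = (qR, □, R) → 01□[qR]□

The machine reaches the reject state qR and halts.

The machine executed 3 steps before halting.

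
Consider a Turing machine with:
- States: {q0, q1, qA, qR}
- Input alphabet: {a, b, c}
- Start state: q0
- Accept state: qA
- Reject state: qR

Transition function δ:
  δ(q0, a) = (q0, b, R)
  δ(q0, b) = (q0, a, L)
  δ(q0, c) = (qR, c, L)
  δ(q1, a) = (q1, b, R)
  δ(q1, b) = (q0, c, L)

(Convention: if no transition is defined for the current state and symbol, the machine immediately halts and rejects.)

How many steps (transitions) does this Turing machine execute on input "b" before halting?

Execution trace:
Initial: [q0]b
Step 1: δ(q0, b) = (q0, a, L) → [q0]□a

No transition is defined for δ(q0, □). By convention the machine halts and rejects.

The machine executed 1 step before halting.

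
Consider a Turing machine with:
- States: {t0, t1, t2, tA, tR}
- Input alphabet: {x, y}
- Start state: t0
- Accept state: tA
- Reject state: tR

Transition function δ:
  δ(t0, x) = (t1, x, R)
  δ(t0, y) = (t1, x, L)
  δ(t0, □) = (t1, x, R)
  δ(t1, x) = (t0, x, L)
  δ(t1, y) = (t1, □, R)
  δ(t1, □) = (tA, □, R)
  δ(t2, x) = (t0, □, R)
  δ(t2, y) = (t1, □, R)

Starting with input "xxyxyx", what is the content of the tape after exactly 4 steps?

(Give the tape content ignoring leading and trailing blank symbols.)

Execution trace:
Initial: [t0]xxyxyx
Step 1: δ(t0, x) = (t1, x, R) → x[t1]xyxyx
Step 2: δ(t1, x) = (t0, x, L) → [t0]xxyxyx
Step 3: δ(t0, x) = (t1, x, R) → x[t1]xyxyx
Step 4: δ(t1, x) = (t0, x, L) → [t0]xxyxyx

After 4 steps, the tape (ignoring leading/trailing blanks) is: xxyxyx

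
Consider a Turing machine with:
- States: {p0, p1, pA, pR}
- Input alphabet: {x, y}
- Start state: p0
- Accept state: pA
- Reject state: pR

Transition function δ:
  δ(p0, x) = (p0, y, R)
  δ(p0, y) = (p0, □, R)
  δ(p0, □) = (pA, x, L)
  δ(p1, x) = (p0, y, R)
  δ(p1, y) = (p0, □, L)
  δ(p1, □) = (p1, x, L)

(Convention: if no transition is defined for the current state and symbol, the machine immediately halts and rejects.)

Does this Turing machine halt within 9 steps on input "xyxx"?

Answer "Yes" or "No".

Execution trace:
Initial: [p0]xyxx
Step 1: δ(p0, x) = (p0, y, R) → y[p0]yxx
Step 2: δ(p0, y) = (p0, □, R) → y□[p0]xx
Step 3: δ(p0, x) = (p0, y, R) → y□y[p0]x
Step 4: δ(p0, x) = (p0, y, R) → y□yy[p0]□
Step 5: δ(p0, □) = (pA, x, L) → y□y[pA]yx

The machine reaches the accept state pA and halts.
The machine halted after 5 steps (within the 9-step bound).

Answer: Yes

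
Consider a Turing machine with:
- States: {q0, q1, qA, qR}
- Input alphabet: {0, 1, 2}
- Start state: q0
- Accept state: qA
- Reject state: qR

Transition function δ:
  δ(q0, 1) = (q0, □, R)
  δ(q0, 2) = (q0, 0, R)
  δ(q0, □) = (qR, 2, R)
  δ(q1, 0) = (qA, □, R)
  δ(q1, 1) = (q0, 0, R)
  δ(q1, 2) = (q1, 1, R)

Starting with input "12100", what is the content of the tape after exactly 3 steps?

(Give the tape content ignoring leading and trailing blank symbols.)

Execution trace:
Initial: [q0]12100
Step 1: δ(q0, 1) = (q0, □, R) → □[q0]2100
Step 2: δ(q0, 2) = (q0, 0, R) → □0[q0]100
Step 3: δ(q0, 1) = (q0, □, R) → □0□[q0]00

No transition is defined for δ(q0, 0). By convention the machine halts and rejects.

After 3 steps, the tape (ignoring leading/trailing blanks) is: 0□00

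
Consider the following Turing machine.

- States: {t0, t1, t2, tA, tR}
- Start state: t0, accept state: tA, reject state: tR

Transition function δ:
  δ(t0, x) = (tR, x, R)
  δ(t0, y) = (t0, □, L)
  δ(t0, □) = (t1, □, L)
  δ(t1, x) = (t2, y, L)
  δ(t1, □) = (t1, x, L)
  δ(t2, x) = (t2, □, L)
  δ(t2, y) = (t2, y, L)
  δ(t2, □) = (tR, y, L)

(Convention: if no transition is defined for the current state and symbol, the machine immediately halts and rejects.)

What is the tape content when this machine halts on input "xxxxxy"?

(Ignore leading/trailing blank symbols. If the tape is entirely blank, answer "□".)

Execution trace:
Initial: [t0]xxxxxy
Step 1: δ(t0, x) = (tR, x, R) → x[tR]xxxxy

The machine reaches the reject state tR and halts.

Final tape (ignoring leading/trailing blanks): xxxxxy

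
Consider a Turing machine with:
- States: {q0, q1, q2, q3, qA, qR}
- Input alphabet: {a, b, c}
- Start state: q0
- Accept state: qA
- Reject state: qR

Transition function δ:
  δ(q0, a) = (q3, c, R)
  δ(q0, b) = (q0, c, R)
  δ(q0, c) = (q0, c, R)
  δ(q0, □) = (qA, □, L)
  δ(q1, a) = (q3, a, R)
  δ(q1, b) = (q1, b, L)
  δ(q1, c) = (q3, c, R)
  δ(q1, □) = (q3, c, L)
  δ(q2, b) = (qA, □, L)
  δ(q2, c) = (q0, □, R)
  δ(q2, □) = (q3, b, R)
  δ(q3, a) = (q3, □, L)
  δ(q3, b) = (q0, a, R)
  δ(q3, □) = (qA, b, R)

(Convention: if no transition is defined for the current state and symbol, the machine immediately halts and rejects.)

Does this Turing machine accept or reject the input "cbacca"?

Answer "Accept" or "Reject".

Execution trace:
Initial: [q0]cbacca
Step 1: δ(q0, c) = (q0, c, R) → c[q0]bacca
Step 2: δ(q0, b) = (q0, c, R) → cc[q0]acca
Step 3: δ(q0, a) = (q3, c, R) → ccc[q3]cca

No transition is defined for δ(q3, c). By convention the machine halts and rejects.

Answer: Reject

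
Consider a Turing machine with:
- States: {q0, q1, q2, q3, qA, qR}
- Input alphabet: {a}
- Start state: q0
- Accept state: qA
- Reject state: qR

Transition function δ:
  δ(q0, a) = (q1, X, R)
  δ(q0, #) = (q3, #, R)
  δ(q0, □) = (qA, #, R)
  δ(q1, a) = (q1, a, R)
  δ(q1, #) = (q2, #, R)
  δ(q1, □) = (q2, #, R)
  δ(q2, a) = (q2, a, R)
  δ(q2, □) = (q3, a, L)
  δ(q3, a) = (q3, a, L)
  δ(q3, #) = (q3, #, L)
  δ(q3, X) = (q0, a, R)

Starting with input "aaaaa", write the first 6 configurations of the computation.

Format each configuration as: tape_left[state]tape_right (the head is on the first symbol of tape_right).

Transitions applied:
Step 1: δ(q0, a) = (q1, X, R)
Step 2: δ(q1, a) = (q1, a, R)
Step 3: δ(q1, a) = (q1, a, R)
Step 4: δ(q1, a) = (q1, a, R)
Step 5: δ(q1, a) = (q1, a, R)

The first 6 configurations are:
[q0]aaaaa ⊢ X[q1]aaaa ⊢ Xa[q1]aaa ⊢ Xaa[q1]aa ⊢ Xaaa[q1]a ⊢ Xaaaa[q1]□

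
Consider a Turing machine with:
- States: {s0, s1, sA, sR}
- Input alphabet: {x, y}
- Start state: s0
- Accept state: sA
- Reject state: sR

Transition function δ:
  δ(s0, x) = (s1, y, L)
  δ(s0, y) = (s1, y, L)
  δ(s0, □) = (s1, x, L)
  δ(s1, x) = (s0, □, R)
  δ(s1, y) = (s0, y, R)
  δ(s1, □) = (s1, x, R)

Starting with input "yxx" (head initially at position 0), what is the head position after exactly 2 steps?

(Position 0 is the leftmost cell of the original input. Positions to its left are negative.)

Execution trace (head position shown):
Step 0: [s0]yxx  (head at position 0)
Step 1: move left → [s1]□yxx  (head at position -1)
Step 2: move right → x[s1]yxx  (head at position 0)

After 2 steps, the head is at position 0.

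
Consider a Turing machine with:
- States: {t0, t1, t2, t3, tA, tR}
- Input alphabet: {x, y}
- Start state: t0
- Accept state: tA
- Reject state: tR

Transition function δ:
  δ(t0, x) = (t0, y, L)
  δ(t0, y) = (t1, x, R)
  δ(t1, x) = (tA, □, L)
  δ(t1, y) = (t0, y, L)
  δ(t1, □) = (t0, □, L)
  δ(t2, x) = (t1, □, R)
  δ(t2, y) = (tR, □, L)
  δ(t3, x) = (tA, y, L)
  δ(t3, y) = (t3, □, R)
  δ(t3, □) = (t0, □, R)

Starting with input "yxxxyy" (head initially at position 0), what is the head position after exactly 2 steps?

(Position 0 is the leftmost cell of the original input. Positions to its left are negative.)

Execution trace (head position shown):
Step 0: [t0]yxxxyy  (head at position 0)
Step 1: move right → x[t1]xxxyy  (head at position 1)
Step 2: move left → [tA]x□xxyy  (head at position 0)

After 2 steps, the head is at position 0.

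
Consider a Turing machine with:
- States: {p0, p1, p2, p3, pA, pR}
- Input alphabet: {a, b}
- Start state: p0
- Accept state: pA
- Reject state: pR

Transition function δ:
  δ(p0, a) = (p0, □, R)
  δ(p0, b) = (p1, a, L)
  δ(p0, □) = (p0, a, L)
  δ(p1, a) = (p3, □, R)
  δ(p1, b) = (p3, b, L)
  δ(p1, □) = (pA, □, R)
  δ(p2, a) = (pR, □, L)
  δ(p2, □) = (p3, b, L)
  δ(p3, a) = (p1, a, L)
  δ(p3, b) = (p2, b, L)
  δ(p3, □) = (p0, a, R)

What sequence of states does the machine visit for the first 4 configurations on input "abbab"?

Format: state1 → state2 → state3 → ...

Execution trace:
Initial: [p0]abbab
Step 1: δ(p0, a) = (p0, □, R) → □[p0]bbab
Step 2: δ(p0, b) = (p1, a, L) → [p1]□abab
Step 3: δ(p1, □) = (pA, □, R) → □[pA]abab

The machine reaches the accept state pA and halts.

State sequence: p0 → p0 → p1 → pA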